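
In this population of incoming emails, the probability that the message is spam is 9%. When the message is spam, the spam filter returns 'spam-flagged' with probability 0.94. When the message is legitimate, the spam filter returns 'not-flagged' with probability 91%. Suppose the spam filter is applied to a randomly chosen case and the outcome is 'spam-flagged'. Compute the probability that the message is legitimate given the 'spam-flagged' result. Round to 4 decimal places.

Write H for 'the message is spam'. Prior odds H:¬H = 0.09/0.91 = 0.098901. For the 'spam-flagged' outcome, the likelihood ratio is 0.94/0.09 = 10.444.
Posterior odds = 0.098901 × 10.444 = 1.0330, so P(H|E) = 1.0330/(1+1.0330) = 0.5081. Then P(¬H|E) = 1 − 0.5081 = 0.4919.

P(¬H | E) ≈ 0.4919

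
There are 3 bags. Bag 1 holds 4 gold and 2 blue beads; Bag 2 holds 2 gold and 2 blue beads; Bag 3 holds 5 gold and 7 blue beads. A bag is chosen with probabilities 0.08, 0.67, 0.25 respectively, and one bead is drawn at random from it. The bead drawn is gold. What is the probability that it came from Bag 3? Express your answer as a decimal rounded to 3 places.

Tabulate prior·likelihood by source: [1] prior 0.08, lik 0.6667, product 0.05333; [2] prior 0.67, lik 0.5, product 0.3350; [3] prior 0.25, lik 0.4167, product 0.1042.
Normalizing constant = 0.49250; the posterior for Bag 3 is its product over the sum, 0.1042/0.49250 = 0.212.

Posterior probability ≈ 0.212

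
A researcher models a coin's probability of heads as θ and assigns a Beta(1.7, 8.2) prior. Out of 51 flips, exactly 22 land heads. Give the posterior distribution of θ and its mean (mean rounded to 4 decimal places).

Posterior: Beta(23.7, 37.2); mean ≈ 0.3892

The binomial likelihood is conjugate to the Beta prior: with 22 successes and 29 failures, the posterior is Beta(1.7+22, 8.2+29) = Beta(23.7, 37.2).
Posterior mean = α/(α+β) = 23.7/60.9 = 0.3892.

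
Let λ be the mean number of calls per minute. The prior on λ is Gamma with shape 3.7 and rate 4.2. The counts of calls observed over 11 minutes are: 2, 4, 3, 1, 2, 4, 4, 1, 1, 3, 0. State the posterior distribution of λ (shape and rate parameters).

Total count ∑xᵢ = 25 over n = 11 minutes.
Gamma is conjugate to the Poisson likelihood: posterior is Gamma(shape = 3.7+25 = 28.7, rate = 4.2+11 = 15.2).

Posterior: Gamma(shape=28.7, rate=15.2)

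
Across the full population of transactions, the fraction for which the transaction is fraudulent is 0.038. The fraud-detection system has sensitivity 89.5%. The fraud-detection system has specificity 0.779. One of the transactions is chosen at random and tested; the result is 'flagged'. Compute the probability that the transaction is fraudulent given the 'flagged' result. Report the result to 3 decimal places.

P(H | E) ≈ 0.138

Write H for 'the transaction is fraudulent'. Prior odds H:¬H = 0.038/0.962 = 0.039501. For the 'flagged' outcome, the likelihood ratio is 0.895/0.221 = 4.0498.
Posterior odds = 0.039501 × 4.0498 = 0.15997, so P(H|E) = 0.15997/(1+0.15997) = 0.138.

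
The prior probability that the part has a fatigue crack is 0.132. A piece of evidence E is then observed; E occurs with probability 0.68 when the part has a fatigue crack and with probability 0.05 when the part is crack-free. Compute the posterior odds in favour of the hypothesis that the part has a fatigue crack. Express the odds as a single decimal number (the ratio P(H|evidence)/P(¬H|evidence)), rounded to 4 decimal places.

Prior odds = 0.132/(1−0.132) = 0.15207. In log-odds, ln(0.15207) = -1.8834.
Add log likelihood ratio: ln(13.600) = 2.6101.
Posterior log-odds = 0.72668, so posterior odds = exp(0.72668) = 2.0682.

Posterior odds ≈ 2.0682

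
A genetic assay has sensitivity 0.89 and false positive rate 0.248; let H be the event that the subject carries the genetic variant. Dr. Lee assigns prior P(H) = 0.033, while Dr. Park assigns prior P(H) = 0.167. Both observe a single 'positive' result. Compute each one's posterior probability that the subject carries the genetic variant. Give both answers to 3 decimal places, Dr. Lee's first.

Dr. Lee: 0.109; Dr. Park: 0.418

P('+'|H) = 0.89, P('+'|¬H) = 0.248.
Dr. Lee: numerator 0.89·0.033 = 0.029370; evidence = 0.029370+0.248·0.967 = 0.26919; posterior = 0.109.
Dr. Park: numerator 0.89·0.167 = 0.14863; evidence = 0.14863+0.248·0.833 = 0.35521; posterior = 0.418.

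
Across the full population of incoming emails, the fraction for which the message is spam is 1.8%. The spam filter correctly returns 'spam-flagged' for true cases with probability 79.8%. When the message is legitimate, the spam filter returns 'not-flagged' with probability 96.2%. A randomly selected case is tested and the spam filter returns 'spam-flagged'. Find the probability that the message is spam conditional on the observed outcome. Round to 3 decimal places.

Let H be the event that the message is spam. P(H) = 0.018, so P(¬H) = 0.982. With E the 'spam-flagged' result, P(E|H) = 0.798 and P(E|¬H) = 0.038.
P(E) = 0.798·0.018 + 0.038·0.982 = 0.014364 + 0.037316 = 0.051680.
By Bayes' theorem, P(H|E) = 0.014364 / 0.051680 = 0.278.

P(H | E) ≈ 0.278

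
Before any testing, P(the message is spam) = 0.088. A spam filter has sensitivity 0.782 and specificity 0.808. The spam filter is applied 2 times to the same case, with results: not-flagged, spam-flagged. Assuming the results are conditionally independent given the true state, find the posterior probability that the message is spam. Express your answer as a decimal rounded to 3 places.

Posterior P(H) ≈ 0.096

Let H be the event that the message is spam; start with P(H) = 0.088. P('spam-flagged'|H) = 0.782, P('spam-flagged'|¬H) = 0.192.
Update on result 1 ('not-flagged'): P(H) ← 0.218·0.0880 / (0.218·0.0880 + 0.808·0.9120) = 0.019184/0.75608 = 0.0254.
Update on result 2 ('spam-flagged'): P(H) ← 0.782·0.0254 / (0.782·0.0254 + 0.192·0.9746) = 0.019842/0.20697 = 0.0959.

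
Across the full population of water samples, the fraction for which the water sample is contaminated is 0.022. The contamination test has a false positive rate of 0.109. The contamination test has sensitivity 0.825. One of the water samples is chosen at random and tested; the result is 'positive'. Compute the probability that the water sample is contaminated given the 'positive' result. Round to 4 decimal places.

Let H be the event that the water sample is contaminated. P(H) = 0.022, so P(¬H) = 0.978. With E the 'positive' result, P(E|H) = 0.825 and P(E|¬H) = 0.109.
P(E) = 0.825·0.022 + 0.109·0.978 = 0.018150 + 0.10660 = 0.12475.
By Bayes' theorem, P(H|E) = 0.018150 / 0.12475 = 0.1455.

P(H | E) ≈ 0.1455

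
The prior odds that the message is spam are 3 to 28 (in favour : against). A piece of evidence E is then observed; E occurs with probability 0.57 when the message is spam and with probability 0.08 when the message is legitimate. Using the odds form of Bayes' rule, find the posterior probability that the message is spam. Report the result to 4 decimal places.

Prior odds = 3/28 = 0.10714. In log-odds, ln(0.10714) = -2.2336.
Add log likelihood ratio: ln(7.1250) = 1.9636.
Posterior log-odds = -0.26998, so posterior odds = exp(-0.26998) = 0.76339. Converting, P(H|E) = 0.76339/1.7634 = 0.4329.

Posterior probability ≈ 0.4329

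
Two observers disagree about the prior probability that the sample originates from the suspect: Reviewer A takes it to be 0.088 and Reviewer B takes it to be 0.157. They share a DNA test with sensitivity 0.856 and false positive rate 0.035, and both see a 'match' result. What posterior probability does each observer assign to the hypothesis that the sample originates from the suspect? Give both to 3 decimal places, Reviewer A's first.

The likelihood ratio for a 'match' result is 0.856/0.035 = 24.457.
Reviewer A: prior odds 0.088/0.912 = 0.096491; posterior odds 2.3599; posterior probability 0.702.
Reviewer B: prior odds 0.157/0.843 = 0.18624; posterior odds 4.5549; posterior probability 0.820.

Reviewer A: 0.702; Reviewer B: 0.820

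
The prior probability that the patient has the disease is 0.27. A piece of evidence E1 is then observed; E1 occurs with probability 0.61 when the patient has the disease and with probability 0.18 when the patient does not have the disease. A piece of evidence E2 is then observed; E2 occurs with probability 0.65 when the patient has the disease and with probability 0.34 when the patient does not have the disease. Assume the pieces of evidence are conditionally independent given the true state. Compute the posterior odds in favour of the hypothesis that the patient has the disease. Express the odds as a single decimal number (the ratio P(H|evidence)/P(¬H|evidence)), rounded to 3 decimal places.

Posterior odds ≈ 2.396

Prior odds = 0.27/(1−0.27) = 0.36986. In log-odds, ln(0.36986) = -0.99462.
Add log likelihood ratios: ln(3.3889) + ln(1.9118) = 1.8685.
Posterior log-odds = 0.87391, so posterior odds = exp(0.87391) = 2.3963.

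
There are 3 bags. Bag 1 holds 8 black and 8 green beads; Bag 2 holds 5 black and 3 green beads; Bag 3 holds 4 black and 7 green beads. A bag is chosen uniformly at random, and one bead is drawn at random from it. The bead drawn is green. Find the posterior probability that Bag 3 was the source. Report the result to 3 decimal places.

P(green|Bag 1) = 0.5; P(green|Bag 2) = 0.375; P(green|Bag 3) = 0.6364.
Prior × likelihood for each source: 0.333333·0.5=0.1667, 0.333333·0.375=0.1250, 0.333333·0.6364=0.2121. Summing gives P(green) = 0.50379.
P(Bag 3 | green) = 0.2121 / 0.50379 = 0.421.

Posterior probability ≈ 0.421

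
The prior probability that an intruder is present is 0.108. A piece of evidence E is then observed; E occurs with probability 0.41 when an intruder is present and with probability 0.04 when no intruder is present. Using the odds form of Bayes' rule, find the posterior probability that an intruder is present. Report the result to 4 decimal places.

Posterior probability ≈ 0.5538

Prior odds = 0.108/(1−0.108) = 0.12108. In log-odds, ln(0.12108) = -2.1113.
Add log likelihood ratio: ln(10.250) = 2.3273.
Posterior log-odds = 0.21594, so posterior odds = exp(0.21594) = 1.2410. Converting, P(H|E) = 1.2410/2.2410 = 0.5538.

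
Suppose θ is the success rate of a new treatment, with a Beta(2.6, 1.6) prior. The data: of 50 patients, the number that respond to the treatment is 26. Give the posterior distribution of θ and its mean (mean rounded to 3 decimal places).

Posterior: Beta(28.6, 25.6); mean ≈ 0.528

Observing 26 successes and 24 failures updates Beta(2.6, 1.6) by adding the success and failure counts to the two shape parameters: α = 2.6+26 = 28.6, β = 1.6+24 = 25.6.
E[θ | data] = 28.6/(28.6+25.6) = 0.528.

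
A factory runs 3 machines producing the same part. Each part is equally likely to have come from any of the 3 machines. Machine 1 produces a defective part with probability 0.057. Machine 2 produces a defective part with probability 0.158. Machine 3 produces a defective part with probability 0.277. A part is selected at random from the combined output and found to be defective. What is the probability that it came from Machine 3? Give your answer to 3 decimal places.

Posterior probability ≈ 0.563

P(defective|M1) = 0.057; P(defective|M2) = 0.158; P(defective|M3) = 0.277.
Prior × likelihood for each source: 0.333333·0.057=0.01900, 0.333333·0.158=0.05267, 0.333333·0.277=0.09233. Summing gives P(defective) = 0.16400.
P(Machine 3 | defective) = 0.09233 / 0.16400 = 0.563.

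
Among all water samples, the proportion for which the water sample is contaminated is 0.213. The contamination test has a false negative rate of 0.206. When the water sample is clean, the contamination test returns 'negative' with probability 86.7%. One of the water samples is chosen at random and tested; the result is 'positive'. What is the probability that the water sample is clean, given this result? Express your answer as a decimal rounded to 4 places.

P(¬H | E) ≈ 0.3823

Let H be the event that the water sample is contaminated. P(H) = 0.213, so P(¬H) = 0.787. With E the 'positive' result, P(E|H) = 0.794 and P(E|¬H) = 0.133.
P(E) = 0.794·0.213 + 0.133·0.787 = 0.16912 + 0.10467 = 0.27379.
By Bayes' theorem, P(H|E) = 0.16912 / 0.27379 = 0.6177. Hence P(¬H|E) = 1 − 0.6177 = 0.3823.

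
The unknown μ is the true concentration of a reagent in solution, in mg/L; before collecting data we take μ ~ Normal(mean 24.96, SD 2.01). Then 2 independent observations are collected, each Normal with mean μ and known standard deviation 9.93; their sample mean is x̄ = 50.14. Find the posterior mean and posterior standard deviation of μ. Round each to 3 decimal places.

Prior precision 1/τ₀² = 1/2.01² = 0.247519; data precision n/σ² = 2/9.93² = 0.0202830.
Posterior precision = 0.247519 + 0.0202830 = 0.267802, giving posterior SD = 1/√0.267802 = 1.932.
Posterior mean = (0.247519·24.96 + 0.0202830·50.14) / 0.267802 = 26.867.

Posterior mean ≈ 26.867; posterior SD ≈ 1.932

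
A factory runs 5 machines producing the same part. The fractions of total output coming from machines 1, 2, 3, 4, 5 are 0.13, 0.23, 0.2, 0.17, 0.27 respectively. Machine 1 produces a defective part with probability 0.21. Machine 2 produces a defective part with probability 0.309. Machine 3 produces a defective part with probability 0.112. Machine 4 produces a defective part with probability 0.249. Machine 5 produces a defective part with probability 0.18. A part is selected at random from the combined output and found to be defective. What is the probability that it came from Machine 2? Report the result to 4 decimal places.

Posterior probability ≈ 0.3357

P(defective|M1) = 0.21; P(defective|M2) = 0.309; P(defective|M3) = 0.112; P(defective|M4) = 0.249; P(defective|M5) = 0.18.
Prior × likelihood for each source: 0.13·0.21=0.02730, 0.23·0.309=0.07107, 0.2·0.112=0.02240, 0.17·0.249=0.04233, 0.27·0.18=0.04860. Summing gives P(defective) = 0.21170.
P(Machine 2 | defective) = 0.07107 / 0.21170 = 0.3357.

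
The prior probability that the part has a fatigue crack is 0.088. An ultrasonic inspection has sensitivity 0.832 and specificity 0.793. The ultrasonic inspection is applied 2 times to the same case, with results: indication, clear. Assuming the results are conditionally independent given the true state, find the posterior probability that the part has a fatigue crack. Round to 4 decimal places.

Posterior P(H) ≈ 0.0759

With H the event that the part has a fatigue crack, the joint likelihood of the observed sequence is P(data|H) = 0.832·0.168 = 0.13978 and P(data|¬H) = 0.207·0.793 = 0.16415.
Bayes: P(H|data) = 0.088·0.13978 / (0.088·0.13978 + 0.912·0.16415) = 0.012300/0.16201 = 0.0759.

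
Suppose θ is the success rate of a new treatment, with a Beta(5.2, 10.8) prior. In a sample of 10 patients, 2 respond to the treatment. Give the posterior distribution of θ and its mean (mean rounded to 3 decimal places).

Posterior: Beta(7.2, 18.8); mean ≈ 0.277

The binomial likelihood is conjugate to the Beta prior: with 2 successes and 8 failures, the posterior is Beta(5.2+2, 10.8+8) = Beta(7.2, 18.8).
E[θ | data] = 7.2/(7.2+18.8) = 0.277.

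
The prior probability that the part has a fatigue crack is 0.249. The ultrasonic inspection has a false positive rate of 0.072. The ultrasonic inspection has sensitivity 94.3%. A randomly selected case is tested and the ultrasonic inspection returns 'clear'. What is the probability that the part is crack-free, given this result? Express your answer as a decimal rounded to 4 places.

P(¬H | E) ≈ 0.9800

Let H be the event that the part has a fatigue crack. P(H) = 0.249, so P(¬H) = 0.751. With E the 'clear' result, P(E|H) = 0.057 and P(E|¬H) = 0.928.
P(E) = 0.057·0.249 + 0.928·0.751 = 0.014193 + 0.69693 = 0.71112.
By Bayes' theorem, P(H|E) = 0.014193 / 0.71112 = 0.0200. Hence P(¬H|E) = 1 − 0.0200 = 0.9800.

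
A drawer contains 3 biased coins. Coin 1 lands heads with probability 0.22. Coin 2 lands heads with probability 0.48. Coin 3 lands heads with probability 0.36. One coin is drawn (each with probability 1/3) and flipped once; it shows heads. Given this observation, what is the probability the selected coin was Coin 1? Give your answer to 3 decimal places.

Tabulate prior·likelihood by source: [1] prior 0.333333, lik 0.22, product 0.07333; [2] prior 0.333333, lik 0.48, product 0.1600; [3] prior 0.333333, lik 0.36, product 0.1200.
Normalizing constant = 0.35333; the posterior for Coin 1 is its product over the sum, 0.07333/0.35333 = 0.208.

Posterior probability ≈ 0.208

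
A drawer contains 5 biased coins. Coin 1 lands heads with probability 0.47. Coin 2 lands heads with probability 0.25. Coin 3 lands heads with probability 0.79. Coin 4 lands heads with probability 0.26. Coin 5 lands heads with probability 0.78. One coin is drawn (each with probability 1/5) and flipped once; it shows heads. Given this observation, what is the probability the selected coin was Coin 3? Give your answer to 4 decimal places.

Tabulate prior·likelihood by source: [1] prior 0.2, lik 0.47, product 0.09400; [2] prior 0.2, lik 0.25, product 0.05000; [3] prior 0.2, lik 0.79, product 0.1580; [4] prior 0.2, lik 0.26, product 0.05200; [5] prior 0.2, lik 0.78, product 0.1560.
Normalizing constant = 0.51000; the posterior for Coin 3 is its product over the sum, 0.1580/0.51000 = 0.3098.

Posterior probability ≈ 0.3098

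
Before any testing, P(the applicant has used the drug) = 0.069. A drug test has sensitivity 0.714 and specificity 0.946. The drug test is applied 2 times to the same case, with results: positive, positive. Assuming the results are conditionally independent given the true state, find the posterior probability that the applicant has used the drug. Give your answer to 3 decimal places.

With H the event that the applicant has used the drug, the joint likelihood of the observed sequence is P(data|H) = 0.714·0.714 = 0.50980 and P(data|¬H) = 0.054·0.054 = 0.0029160.
Bayes: P(H|data) = 0.069·0.50980 / (0.069·0.50980 + 0.931·0.0029160) = 0.035176/0.037891 = 0.9284.

Posterior P(H) ≈ 0.928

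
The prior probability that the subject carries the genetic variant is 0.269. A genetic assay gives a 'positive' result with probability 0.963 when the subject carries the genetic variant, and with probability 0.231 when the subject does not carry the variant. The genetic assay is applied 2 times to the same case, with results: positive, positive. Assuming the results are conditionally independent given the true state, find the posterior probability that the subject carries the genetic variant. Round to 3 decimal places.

Posterior P(H) ≈ 0.865

With H the event that the subject carries the genetic variant, the joint likelihood of the observed sequence is P(data|H) = 0.963·0.963 = 0.92737 and P(data|¬H) = 0.231·0.231 = 0.053361.
Bayes: P(H|data) = 0.269·0.92737 / (0.269·0.92737 + 0.731·0.053361) = 0.24946/0.28847 = 0.8648.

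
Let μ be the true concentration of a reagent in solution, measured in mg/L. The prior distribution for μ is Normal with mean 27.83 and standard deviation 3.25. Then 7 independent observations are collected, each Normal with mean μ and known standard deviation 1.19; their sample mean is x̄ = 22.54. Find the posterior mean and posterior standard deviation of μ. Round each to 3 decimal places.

Posterior mean ≈ 22.639; posterior SD ≈ 0.446

With known σ, the Normal prior is conjugate. Weight on the data is w = (n/σ²)/(n/σ² + 1/τ₀²) = 4.94315/(4.94315+0.0946746) = 0.98121.
Posterior mean = w·x̄ + (1−w)·μ₀ = 0.98121·22.54 + 0.018793·27.83 = 22.639. Posterior variance = 1/(4.94315+0.0946746) = 0.198498, so SD = 0.446.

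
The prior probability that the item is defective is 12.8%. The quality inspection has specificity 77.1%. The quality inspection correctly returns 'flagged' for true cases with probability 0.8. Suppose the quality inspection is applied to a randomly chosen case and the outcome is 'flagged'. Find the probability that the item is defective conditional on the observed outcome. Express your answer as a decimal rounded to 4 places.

P(H | E) ≈ 0.3390

Write H for 'the item is defective'. Prior odds H:¬H = 0.128/0.872 = 0.14679. For the 'flagged' outcome, the likelihood ratio is 0.8/0.229 = 3.4934.
Posterior odds = 0.14679 × 3.4934 = 0.51280, so P(H|E) = 0.51280/(1+0.51280) = 0.3390.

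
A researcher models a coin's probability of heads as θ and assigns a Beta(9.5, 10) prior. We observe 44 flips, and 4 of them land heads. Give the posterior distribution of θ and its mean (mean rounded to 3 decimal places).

Observing 4 successes and 40 failures updates Beta(9.5, 10) by adding the success and failure counts to the two shape parameters: α = 9.5+4 = 13.5, β = 10+40 = 50.
E[θ | data] = 13.5/(13.5+50) = 0.213.

Posterior: Beta(13.5, 50); mean ≈ 0.213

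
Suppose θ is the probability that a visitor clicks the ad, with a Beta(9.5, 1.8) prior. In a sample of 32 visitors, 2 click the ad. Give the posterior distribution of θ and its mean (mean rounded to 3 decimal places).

Posterior: Beta(11.5, 31.8); mean ≈ 0.266

The binomial likelihood is conjugate to the Beta prior: with 2 successes and 30 failures, the posterior is Beta(9.5+2, 1.8+30) = Beta(11.5, 31.8).
Posterior mean = α/(α+β) = 11.5/43.3 = 0.266.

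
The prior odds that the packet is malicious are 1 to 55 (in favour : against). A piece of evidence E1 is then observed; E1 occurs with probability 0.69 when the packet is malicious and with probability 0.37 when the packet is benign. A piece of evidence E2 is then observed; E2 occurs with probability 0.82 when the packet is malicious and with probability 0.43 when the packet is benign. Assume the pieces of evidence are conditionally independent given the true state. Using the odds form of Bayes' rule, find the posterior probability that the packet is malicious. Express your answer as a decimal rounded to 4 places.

Prior odds = 1/55 = 0.018182. In log-odds, ln(0.018182) = -4.0073.
Add log likelihood ratios: ln(1.8649) + ln(1.9070) = 1.2687.
Posterior log-odds = -2.7386, so posterior odds = exp(-2.7386) = 0.064659. Converting, P(H|E) = 0.064659/1.0647 = 0.0607.

Posterior probability ≈ 0.0607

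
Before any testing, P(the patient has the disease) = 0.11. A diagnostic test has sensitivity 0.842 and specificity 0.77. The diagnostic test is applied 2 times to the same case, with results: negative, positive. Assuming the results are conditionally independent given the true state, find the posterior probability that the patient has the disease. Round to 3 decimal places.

Posterior P(H) ≈ 0.085

Let H be the event that the patient has the disease; start with P(H) = 0.11. P('positive'|H) = 0.842, P('positive'|¬H) = 0.23.
Update on result 1 ('negative'): P(H) ← 0.158·0.1100 / (0.158·0.1100 + 0.77·0.8900) = 0.017380/0.70268 = 0.0247.
Update on result 2 ('positive'): P(H) ← 0.842·0.0247 / (0.842·0.0247 + 0.23·0.9753) = 0.020826/0.24514 = 0.0850.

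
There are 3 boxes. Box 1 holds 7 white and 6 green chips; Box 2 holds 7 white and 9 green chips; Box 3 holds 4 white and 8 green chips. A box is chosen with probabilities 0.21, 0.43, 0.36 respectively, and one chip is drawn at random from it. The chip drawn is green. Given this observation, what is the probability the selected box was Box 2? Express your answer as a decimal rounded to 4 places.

Posterior probability ≈ 0.4179

P(green|Box 1) = 0.4615; P(green|Box 2) = 0.5625; P(green|Box 3) = 0.6667.
Prior × likelihood for each source: 0.21·0.4615=0.09692, 0.43·0.5625=0.2419, 0.36·0.6667=0.2400. Summing gives P(green) = 0.57880.
P(Box 2 | green) = 0.2419 / 0.57880 = 0.4179.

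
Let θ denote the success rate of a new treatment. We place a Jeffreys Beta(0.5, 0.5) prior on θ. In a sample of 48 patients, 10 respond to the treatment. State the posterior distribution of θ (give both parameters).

Posterior: Beta(10.5, 38.5)

The binomial likelihood is conjugate to the Beta prior: with 10 successes and 38 failures, the posterior is Beta(0.5+10, 0.5+38) = Beta(10.5, 38.5).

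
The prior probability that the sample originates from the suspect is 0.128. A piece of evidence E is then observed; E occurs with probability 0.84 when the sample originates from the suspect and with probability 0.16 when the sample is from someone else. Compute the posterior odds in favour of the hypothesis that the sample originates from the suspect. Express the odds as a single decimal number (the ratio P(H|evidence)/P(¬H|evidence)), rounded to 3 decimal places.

Prior odds = 0.128/(1−0.128) = 0.14679.
Likelihood ratio for E = 0.84/0.16 = 5.2500.
Posterior odds = prior odds × LR = 0.77064.

Posterior odds ≈ 0.771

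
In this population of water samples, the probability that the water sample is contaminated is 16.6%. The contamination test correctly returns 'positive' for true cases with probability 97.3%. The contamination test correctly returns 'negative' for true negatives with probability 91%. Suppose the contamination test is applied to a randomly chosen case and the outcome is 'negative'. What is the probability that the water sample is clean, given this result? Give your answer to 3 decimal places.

P(¬H | E) ≈ 0.994

Write H for 'the water sample is contaminated'. Prior odds H:¬H = 0.166/0.834 = 0.19904. For the 'negative' outcome, the likelihood ratio is 0.027/0.91 = 0.029670.
Posterior odds = 0.19904 × 0.029670 = 0.0059056, so P(H|E) = 0.0059056/(1+0.0059056) = 0.006. Then P(¬H|E) = 1 − 0.006 = 0.994.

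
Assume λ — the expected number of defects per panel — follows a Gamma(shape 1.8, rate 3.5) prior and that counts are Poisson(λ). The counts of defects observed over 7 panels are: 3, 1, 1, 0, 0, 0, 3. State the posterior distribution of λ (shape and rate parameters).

Posterior: Gamma(shape=9.8, rate=10.5)

The Poisson likelihood adds the total count to the shape and the number of exposure periods to the rate. Here ∑xᵢ = 8 and n = 7, so shape 1.8→9.8 and rate 3.5→10.5.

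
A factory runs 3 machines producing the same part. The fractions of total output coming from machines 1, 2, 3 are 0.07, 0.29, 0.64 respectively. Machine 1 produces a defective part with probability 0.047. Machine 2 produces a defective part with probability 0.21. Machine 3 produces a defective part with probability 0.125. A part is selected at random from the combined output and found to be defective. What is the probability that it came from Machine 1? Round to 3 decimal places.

Posterior probability ≈ 0.023

Tabulate prior·likelihood by source: [1] prior 0.07, lik 0.047, product 0.003290; [2] prior 0.29, lik 0.21, product 0.06090; [3] prior 0.64, lik 0.125, product 0.08000.
Normalizing constant = 0.14419; the posterior for Machine 1 is its product over the sum, 0.003290/0.14419 = 0.023.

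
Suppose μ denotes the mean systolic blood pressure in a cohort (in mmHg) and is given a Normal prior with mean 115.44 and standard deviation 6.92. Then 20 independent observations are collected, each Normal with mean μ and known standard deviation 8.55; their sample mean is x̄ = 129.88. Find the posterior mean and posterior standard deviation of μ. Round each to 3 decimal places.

Posterior mean ≈ 128.856; posterior SD ≈ 1.843

With known σ, the Normal prior is conjugate. Weight on the data is w = (n/σ²)/(n/σ² + 1/τ₀²) = 0.273588/(0.273588+0.0208828) = 0.92908.
Posterior mean = w·x̄ + (1−w)·μ₀ = 0.92908·129.88 + 0.070916·115.44 = 128.856. Posterior variance = 1/(0.273588+0.0208828) = 3.39592, so SD = 1.843.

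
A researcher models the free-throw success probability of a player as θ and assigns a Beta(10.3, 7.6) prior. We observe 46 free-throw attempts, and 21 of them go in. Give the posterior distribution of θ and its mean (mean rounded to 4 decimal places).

Observing 21 successes and 25 failures updates Beta(10.3, 7.6) by adding the success and failure counts to the two shape parameters: α = 10.3+21 = 31.3, β = 7.6+25 = 32.6.
Posterior mean = α/(α+β) = 31.3/63.9 = 0.4898.

Posterior: Beta(31.3, 32.6); mean ≈ 0.4898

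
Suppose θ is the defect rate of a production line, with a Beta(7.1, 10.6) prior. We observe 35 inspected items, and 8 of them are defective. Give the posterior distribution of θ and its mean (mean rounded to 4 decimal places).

Observing 8 successes and 27 failures updates Beta(7.1, 10.6) by adding the success and failure counts to the two shape parameters: α = 7.1+8 = 15.1, β = 10.6+27 = 37.6.
Posterior mean = α/(α+β) = 15.1/52.7 = 0.2865.

Posterior: Beta(15.1, 37.6); mean ≈ 0.2865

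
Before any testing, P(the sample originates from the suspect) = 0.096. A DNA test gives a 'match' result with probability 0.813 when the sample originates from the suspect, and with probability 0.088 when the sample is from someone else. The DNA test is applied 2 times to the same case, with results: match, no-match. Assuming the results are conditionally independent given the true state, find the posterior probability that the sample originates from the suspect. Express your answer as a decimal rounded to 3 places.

Posterior P(H) ≈ 0.167

Let H be the event that the sample originates from the suspect; start with P(H) = 0.096. P('match'|H) = 0.813, P('match'|¬H) = 0.088.
Update on result 1 ('match'): P(H) ← 0.813·0.0960 / (0.813·0.0960 + 0.088·0.9040) = 0.078048/0.15760 = 0.4952.
Update on result 2 ('no-match'): P(H) ← 0.187·0.4952 / (0.187·0.4952 + 0.912·0.5048) = 0.092608/0.55296 = 0.1675.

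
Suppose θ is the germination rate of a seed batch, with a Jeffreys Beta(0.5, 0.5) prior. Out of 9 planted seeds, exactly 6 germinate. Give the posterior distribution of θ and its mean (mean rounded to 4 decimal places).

The binomial likelihood is conjugate to the Beta prior: with 6 successes and 3 failures, the posterior is Beta(0.5+6, 0.5+3) = Beta(6.5, 3.5).
E[θ | data] = 6.5/(6.5+3.5) = 0.6500.

Posterior: Beta(6.5, 3.5); mean ≈ 0.6500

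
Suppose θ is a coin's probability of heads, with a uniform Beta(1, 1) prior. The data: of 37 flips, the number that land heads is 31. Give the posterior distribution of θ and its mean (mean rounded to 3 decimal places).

Observing 31 successes and 6 failures updates Beta(1, 1) by adding the success and failure counts to the two shape parameters: α = 1+31 = 32, β = 1+6 = 7.
Posterior mean = α/(α+β) = 32/39 = 0.821.

Posterior: Beta(32, 7); mean ≈ 0.821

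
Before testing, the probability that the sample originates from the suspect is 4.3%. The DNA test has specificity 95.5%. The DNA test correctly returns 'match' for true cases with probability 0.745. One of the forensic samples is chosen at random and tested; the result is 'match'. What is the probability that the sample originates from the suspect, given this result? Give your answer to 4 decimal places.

P(H | E) ≈ 0.4266

Write H for 'the sample originates from the suspect'. Prior odds H:¬H = 0.043/0.957 = 0.044932. For the 'match' outcome, the likelihood ratio is 0.745/0.045 = 16.556.
Posterior odds = 0.044932 × 16.556 = 0.74388, so P(H|E) = 0.74388/(1+0.74388) = 0.4266.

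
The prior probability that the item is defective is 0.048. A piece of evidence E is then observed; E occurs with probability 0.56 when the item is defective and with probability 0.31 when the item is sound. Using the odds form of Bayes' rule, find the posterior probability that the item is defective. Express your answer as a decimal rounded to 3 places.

Posterior probability ≈ 0.083

Prior odds = 0.048/(1−0.048) = 0.050420.
Likelihood ratio for E = 0.56/0.31 = 1.8065.
Posterior odds = prior odds × LR = 0.091082.
Posterior probability = odds/(1+odds) = 0.091082/1.0911 = 0.083.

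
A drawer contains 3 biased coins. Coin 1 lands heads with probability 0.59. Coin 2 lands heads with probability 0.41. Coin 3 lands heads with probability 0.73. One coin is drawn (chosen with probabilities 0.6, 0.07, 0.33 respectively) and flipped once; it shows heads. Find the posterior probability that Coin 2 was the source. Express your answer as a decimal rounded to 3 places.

Posterior probability ≈ 0.046

Tabulate prior·likelihood by source: [1] prior 0.6, lik 0.59, product 0.3540; [2] prior 0.07, lik 0.41, product 0.02870; [3] prior 0.33, lik 0.73, product 0.2409.
Normalizing constant = 0.62360; the posterior for Coin 2 is its product over the sum, 0.02870/0.62360 = 0.046.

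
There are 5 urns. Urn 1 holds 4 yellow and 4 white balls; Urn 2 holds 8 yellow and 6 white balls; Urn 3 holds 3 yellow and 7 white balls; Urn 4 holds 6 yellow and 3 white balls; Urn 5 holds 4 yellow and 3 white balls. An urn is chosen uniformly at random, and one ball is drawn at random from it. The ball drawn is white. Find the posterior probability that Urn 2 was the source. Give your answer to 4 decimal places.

Tabulate prior·likelihood by source: [1] prior 0.2, lik 0.5, product 0.1000; [2] prior 0.2, lik 0.4286, product 0.08571; [3] prior 0.2, lik 0.7, product 0.1400; [4] prior 0.2, lik 0.3333, product 0.06667; [5] prior 0.2, lik 0.4286, product 0.08571.
Normalizing constant = 0.47810; the posterior for Urn 2 is its product over the sum, 0.08571/0.47810 = 0.1793.

Posterior probability ≈ 0.1793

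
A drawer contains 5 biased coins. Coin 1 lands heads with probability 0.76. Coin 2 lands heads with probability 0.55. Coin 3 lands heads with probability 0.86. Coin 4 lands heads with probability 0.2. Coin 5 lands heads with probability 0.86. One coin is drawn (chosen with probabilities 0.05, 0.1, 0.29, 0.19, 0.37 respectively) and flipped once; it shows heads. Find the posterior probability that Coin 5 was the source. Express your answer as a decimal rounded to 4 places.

Tabulate prior·likelihood by source: [1] prior 0.05, lik 0.76, product 0.03800; [2] prior 0.1, lik 0.55, product 0.05500; [3] prior 0.29, lik 0.86, product 0.2494; [4] prior 0.19, lik 0.2, product 0.03800; [5] prior 0.37, lik 0.86, product 0.3182.
Normalizing constant = 0.69860; the posterior for Coin 5 is its product over the sum, 0.3182/0.69860 = 0.4555.

Posterior probability ≈ 0.4555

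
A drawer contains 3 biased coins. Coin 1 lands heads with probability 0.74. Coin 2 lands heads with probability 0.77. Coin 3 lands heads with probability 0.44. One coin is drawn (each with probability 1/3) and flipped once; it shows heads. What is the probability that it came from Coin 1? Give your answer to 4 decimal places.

Tabulate prior·likelihood by source: [1] prior 0.333333, lik 0.74, product 0.2467; [2] prior 0.333333, lik 0.77, product 0.2567; [3] prior 0.333333, lik 0.44, product 0.1467.
Normalizing constant = 0.65000; the posterior for Coin 1 is its product over the sum, 0.2467/0.65000 = 0.3795.

Posterior probability ≈ 0.3795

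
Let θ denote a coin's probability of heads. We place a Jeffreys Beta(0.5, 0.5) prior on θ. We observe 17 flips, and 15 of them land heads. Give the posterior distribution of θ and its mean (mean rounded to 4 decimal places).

The binomial likelihood is conjugate to the Beta prior: with 15 successes and 2 failures, the posterior is Beta(0.5+15, 0.5+2) = Beta(15.5, 2.5).
E[θ | data] = 15.5/(15.5+2.5) = 0.8611.

Posterior: Beta(15.5, 2.5); mean ≈ 0.8611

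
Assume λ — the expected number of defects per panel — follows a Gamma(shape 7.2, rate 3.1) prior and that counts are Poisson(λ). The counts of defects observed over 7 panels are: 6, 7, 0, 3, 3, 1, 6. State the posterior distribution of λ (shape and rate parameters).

The Poisson likelihood adds the total count to the shape and the number of exposure periods to the rate. Here ∑xᵢ = 26 and n = 7, so shape 7.2→33.2 and rate 3.1→10.1.

Posterior: Gamma(shape=33.2, rate=10.1)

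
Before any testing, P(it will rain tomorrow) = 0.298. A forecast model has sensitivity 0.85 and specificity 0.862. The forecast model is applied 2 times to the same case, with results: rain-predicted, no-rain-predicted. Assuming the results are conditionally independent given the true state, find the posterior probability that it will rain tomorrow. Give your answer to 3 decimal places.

With H the event that it will rain tomorrow, the joint likelihood of the observed sequence is P(data|H) = 0.85·0.15 = 0.12750 and P(data|¬H) = 0.138·0.862 = 0.11896.
Bayes: P(H|data) = 0.298·0.12750 / (0.298·0.12750 + 0.702·0.11896) = 0.037995/0.12150 = 0.3127.

Posterior P(H) ≈ 0.313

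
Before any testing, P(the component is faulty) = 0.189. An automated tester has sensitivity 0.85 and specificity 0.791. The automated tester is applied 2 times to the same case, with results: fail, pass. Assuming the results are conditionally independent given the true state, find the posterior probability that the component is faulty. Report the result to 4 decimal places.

Posterior P(H) ≈ 0.1524

With H the event that the component is faulty, the joint likelihood of the observed sequence is P(data|H) = 0.85·0.15 = 0.12750 and P(data|¬H) = 0.209·0.791 = 0.16532.
Bayes: P(H|data) = 0.189·0.12750 / (0.189·0.12750 + 0.811·0.16532) = 0.024098/0.15817 = 0.1524.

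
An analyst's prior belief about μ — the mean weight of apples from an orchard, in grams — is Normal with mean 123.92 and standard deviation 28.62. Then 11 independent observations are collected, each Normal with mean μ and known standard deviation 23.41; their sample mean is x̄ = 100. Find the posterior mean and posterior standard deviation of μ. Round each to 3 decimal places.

Posterior mean ≈ 101.371; posterior SD ≈ 6.853

With known σ, the Normal prior is conjugate. Weight on the data is w = (n/σ²)/(n/σ² + 1/τ₀²) = 0.0200720/(0.0200720+0.00122085) = 0.94266.
Posterior mean = w·x̄ + (1−w)·μ₀ = 0.94266·100 + 0.057336·123.92 = 101.371. Posterior variance = 1/(0.0200720+0.00122085) = 46.9642, so SD = 6.853.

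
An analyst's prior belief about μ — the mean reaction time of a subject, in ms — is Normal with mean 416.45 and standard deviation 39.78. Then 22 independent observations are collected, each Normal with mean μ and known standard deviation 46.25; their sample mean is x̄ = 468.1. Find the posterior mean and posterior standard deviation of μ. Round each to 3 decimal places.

Prior precision 1/τ₀² = 1/39.78² = 0.00063193; data precision n/σ² = 22/46.25² = 0.0102849.
Posterior precision = 0.00063193 + 0.0102849 = 0.0109168, giving posterior SD = 1/√0.0109168 = 9.571.
Posterior mean = (0.00063193·416.45 + 0.0102849·468.1) / 0.0109168 = 465.110.

Posterior mean ≈ 465.110; posterior SD ≈ 9.571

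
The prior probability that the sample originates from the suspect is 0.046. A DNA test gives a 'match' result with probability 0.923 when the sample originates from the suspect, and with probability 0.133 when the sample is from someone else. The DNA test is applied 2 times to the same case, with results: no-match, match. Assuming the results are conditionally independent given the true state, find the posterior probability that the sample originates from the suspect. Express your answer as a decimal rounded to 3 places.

Posterior P(H) ≈ 0.029

With H the event that the sample originates from the suspect, the joint likelihood of the observed sequence is P(data|H) = 0.077·0.923 = 0.071071 and P(data|¬H) = 0.867·0.133 = 0.11531.
Bayes: P(H|data) = 0.046·0.071071 / (0.046·0.071071 + 0.954·0.11531) = 0.0032693/0.11328 = 0.0289.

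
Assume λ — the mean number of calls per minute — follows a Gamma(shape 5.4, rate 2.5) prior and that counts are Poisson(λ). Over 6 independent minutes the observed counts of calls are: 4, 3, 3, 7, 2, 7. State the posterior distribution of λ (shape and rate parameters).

Posterior: Gamma(shape=31.4, rate=8.5)

Total count ∑xᵢ = 26 over n = 6 minutes.
Gamma is conjugate to the Poisson likelihood: posterior is Gamma(shape = 5.4+26 = 31.4, rate = 2.5+6 = 8.5).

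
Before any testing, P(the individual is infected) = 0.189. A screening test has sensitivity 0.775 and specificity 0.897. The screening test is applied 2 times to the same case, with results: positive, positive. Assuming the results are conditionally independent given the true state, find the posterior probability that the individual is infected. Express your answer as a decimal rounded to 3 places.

Posterior P(H) ≈ 0.930

Let H be the event that the individual is infected; start with P(H) = 0.189. P('positive'|H) = 0.775, P('positive'|¬H) = 0.103.
Update on result 1 ('positive'): P(H) ← 0.775·0.1890 / (0.775·0.1890 + 0.103·0.8110) = 0.14647/0.23001 = 0.6368.
Update on result 2 ('positive'): P(H) ← 0.775·0.6368 / (0.775·0.6368 + 0.103·0.3632) = 0.49354/0.53095 = 0.9295.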